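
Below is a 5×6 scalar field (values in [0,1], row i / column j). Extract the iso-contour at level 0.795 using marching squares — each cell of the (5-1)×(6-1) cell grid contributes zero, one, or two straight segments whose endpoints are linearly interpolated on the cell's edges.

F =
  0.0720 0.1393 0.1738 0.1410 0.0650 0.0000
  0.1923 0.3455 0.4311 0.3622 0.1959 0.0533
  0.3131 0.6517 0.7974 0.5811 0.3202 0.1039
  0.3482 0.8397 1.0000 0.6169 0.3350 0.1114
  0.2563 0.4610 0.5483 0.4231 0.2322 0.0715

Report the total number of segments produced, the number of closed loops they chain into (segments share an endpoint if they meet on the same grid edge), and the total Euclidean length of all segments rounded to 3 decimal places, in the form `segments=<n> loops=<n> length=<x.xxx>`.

segments=8 loops=1 length=4.564

cell (1,1): code 0100 → (1.993,2.000)–(2.000,1.984)
cell (1,2): code 1000 → (2.000,2.011)–(1.993,2.000)
cell (2,0): code 0100 → (2.762,1.000)–(3.000,0.909)
cell (2,1): code 1110 → (2.000,1.984)–(2.762,1.000)
cell (2,2): code 1001 → (3.000,2.535)–(2.000,2.011)
cell (3,0): code 0010 → (3.000,0.909)–(3.118,1.000)
cell (3,1): code 0011 → (3.118,1.000)–(3.454,2.000)
cell (3,2): code 0001 → (3.454,2.000)–(3.000,2.535)
total: 8 segments, chained into 1 closed loop(s), length Σ = 4.564010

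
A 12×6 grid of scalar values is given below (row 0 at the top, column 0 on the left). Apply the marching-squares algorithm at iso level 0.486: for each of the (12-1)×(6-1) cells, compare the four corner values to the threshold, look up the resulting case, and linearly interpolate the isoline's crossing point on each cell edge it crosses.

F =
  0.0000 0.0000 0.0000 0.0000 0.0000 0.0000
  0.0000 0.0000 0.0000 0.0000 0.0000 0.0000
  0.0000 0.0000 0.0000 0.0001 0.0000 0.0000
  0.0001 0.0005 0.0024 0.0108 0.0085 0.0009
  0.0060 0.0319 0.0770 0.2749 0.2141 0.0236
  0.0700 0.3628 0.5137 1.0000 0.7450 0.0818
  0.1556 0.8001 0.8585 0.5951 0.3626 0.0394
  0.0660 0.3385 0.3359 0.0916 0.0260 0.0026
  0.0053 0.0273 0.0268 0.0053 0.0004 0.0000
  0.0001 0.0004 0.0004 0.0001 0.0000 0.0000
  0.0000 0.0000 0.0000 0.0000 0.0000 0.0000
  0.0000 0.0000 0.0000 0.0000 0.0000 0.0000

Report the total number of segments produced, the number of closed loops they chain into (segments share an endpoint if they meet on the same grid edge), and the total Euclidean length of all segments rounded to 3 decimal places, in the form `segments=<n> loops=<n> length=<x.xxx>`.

cell (4,1): code 0100 → (4.937,2.000)–(5.000,1.816)
cell (4,2): code 1100 → (4.291,3.000)–(4.937,2.000)
cell (4,3): code 1100 → (4.512,4.000)–(4.291,3.000)
cell (4,4): code 1000 → (5.000,4.391)–(4.512,4.000)
cell (5,0): code 0100 → (5.282,1.000)–(6.000,0.513)
cell (5,1): code 1110 → (5.000,1.816)–(5.282,1.000)
cell (5,3): code 1011 → (6.000,3.469)–(5.677,4.000)
cell (5,4): code 0001 → (5.677,4.000)–(5.000,4.391)
cell (6,0): code 0010 → (6.000,0.513)–(6.680,1.000)
cell (6,1): code 0011 → (6.680,1.000)–(6.713,2.000)
cell (6,2): code 0011 → (6.713,2.000)–(6.217,3.000)
cell (6,3): code 0001 → (6.217,3.000)–(6.000,3.469)
total: 12 segments, chained into 1 closed loop(s), length Σ = 9.638783

segments=12 loops=1 length=9.639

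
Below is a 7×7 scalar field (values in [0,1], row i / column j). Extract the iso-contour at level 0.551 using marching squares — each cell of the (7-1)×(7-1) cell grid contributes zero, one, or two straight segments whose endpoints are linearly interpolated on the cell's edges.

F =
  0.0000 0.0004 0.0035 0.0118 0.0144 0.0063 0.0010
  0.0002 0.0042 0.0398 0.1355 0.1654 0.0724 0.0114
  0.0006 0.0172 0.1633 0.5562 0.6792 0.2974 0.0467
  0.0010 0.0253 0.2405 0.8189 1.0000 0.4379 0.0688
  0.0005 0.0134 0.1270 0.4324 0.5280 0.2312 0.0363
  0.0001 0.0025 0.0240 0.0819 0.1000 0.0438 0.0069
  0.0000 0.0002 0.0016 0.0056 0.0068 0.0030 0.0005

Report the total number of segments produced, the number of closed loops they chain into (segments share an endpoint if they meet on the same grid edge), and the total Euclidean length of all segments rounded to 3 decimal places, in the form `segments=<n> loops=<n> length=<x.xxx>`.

segments=8 loops=1 length=6.771

cell (1,2): code 0100 → (1.988,3.000)–(2.000,2.987)
cell (1,3): code 1100 → (1.750,4.000)–(1.988,3.000)
cell (1,4): code 1000 → (2.000,4.336)–(1.750,4.000)
cell (2,2): code 0110 → (2.000,2.987)–(3.000,2.537)
cell (2,4): code 1001 → (3.000,4.799)–(2.000,4.336)
cell (3,2): code 0010 → (3.000,2.537)–(3.693,3.000)
cell (3,3): code 0011 → (3.693,3.000)–(3.951,4.000)
cell (3,4): code 0001 → (3.951,4.000)–(3.000,4.799)
total: 8 segments, chained into 1 closed loop(s), length Σ = 6.771330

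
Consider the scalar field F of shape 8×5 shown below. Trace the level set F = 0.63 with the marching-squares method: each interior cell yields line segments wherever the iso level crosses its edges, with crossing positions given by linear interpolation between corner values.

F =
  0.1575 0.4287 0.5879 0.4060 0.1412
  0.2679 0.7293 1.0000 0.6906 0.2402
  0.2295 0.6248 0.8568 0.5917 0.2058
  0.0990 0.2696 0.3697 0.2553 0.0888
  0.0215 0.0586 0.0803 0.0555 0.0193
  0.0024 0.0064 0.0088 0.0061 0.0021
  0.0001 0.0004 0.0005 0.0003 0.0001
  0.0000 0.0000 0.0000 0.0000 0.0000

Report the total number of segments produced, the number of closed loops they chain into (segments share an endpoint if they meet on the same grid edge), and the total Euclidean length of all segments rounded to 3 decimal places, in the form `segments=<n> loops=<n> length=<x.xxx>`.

cell (0,0): code 0100 → (0.670,1.000)–(1.000,0.785)
cell (0,1): code 1100 → (0.102,2.000)–(0.670,1.000)
cell (0,2): code 1100 → (0.787,3.000)–(0.102,2.000)
cell (0,3): code 1000 → (1.000,3.135)–(0.787,3.000)
cell (1,0): code 0010 → (1.000,0.785)–(1.950,1.000)
cell (1,1): code 0111 → (1.950,1.000)–(2.000,1.022)
cell (1,2): code 1011 → (2.000,2.856)–(1.613,3.000)
cell (1,3): code 0001 → (1.613,3.000)–(1.000,3.135)
cell (2,1): code 0010 → (2.000,1.022)–(2.466,2.000)
cell (2,2): code 0001 → (2.466,2.000)–(2.000,2.856)
total: 10 segments, chained into 1 closed loop(s), length Σ = 7.134391

segments=10 loops=1 length=7.134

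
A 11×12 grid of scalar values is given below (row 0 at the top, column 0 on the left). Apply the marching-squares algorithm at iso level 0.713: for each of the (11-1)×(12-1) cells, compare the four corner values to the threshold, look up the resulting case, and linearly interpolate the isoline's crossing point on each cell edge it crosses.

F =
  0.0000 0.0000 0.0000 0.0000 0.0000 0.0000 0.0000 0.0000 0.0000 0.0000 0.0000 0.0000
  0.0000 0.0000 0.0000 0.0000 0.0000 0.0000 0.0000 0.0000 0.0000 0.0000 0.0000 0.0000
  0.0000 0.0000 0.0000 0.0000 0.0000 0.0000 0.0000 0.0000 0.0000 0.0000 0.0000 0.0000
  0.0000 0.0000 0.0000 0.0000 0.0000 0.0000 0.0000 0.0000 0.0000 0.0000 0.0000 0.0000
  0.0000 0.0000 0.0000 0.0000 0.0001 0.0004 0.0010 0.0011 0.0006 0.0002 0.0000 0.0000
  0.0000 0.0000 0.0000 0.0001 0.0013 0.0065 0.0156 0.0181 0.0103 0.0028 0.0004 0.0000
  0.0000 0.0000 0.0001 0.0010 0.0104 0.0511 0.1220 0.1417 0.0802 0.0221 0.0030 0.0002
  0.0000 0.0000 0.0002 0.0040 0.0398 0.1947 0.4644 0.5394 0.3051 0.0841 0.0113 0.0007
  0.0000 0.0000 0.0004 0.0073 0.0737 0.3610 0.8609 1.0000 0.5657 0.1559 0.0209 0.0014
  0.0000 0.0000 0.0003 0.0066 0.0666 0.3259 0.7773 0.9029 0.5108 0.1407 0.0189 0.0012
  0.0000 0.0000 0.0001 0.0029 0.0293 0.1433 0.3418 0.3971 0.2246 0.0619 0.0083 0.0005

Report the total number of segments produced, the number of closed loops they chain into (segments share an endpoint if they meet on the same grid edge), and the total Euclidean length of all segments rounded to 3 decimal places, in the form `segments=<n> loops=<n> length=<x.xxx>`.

cell (7,5): code 0100 → (7.627,6.000)–(8.000,5.704)
cell (7,6): code 1100 → (7.377,7.000)–(7.627,6.000)
cell (7,7): code 1000 → (8.000,7.661)–(7.377,7.000)
cell (8,5): code 0110 → (8.000,5.704)–(9.000,5.858)
cell (8,7): code 1001 → (9.000,7.484)–(8.000,7.661)
cell (9,5): code 0010 → (9.000,5.858)–(9.148,6.000)
cell (9,6): code 0011 → (9.148,6.000)–(9.375,7.000)
cell (9,7): code 0001 → (9.375,7.000)–(9.000,7.484)
total: 8 segments, chained into 1 closed loop(s), length Σ = 6.285902

segments=8 loops=1 length=6.286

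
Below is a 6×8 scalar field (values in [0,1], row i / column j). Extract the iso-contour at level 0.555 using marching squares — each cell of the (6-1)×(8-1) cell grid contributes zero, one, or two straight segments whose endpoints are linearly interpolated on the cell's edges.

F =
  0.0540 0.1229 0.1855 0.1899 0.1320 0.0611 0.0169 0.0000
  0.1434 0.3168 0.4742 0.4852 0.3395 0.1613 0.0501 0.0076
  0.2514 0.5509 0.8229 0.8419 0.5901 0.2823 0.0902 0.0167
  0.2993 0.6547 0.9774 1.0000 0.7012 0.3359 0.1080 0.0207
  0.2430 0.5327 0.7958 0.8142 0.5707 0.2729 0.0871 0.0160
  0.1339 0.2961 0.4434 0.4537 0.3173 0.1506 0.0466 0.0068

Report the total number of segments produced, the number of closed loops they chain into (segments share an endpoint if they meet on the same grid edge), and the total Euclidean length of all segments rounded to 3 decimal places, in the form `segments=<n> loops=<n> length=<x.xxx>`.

cell (1,1): code 0100 → (1.232,2.000)–(2.000,1.015)
cell (1,2): code 1100 → (1.196,3.000)–(1.232,2.000)
cell (1,3): code 1100 → (1.860,4.000)–(1.196,3.000)
cell (1,4): code 1000 → (2.000,4.114)–(1.860,4.000)
cell (2,0): code 0100 → (2.039,1.000)–(3.000,0.719)
cell (2,1): code 1110 → (2.000,1.015)–(2.039,1.000)
cell (2,4): code 1001 → (3.000,4.400)–(2.000,4.114)
cell (3,0): code 0010 → (3.000,0.719)–(3.817,1.000)
cell (3,1): code 0111 → (3.817,1.000)–(4.000,1.085)
cell (3,4): code 1001 → (4.000,4.053)–(3.000,4.400)
cell (4,1): code 0010 → (4.000,1.085)–(4.683,2.000)
cell (4,2): code 0011 → (4.683,2.000)–(4.719,3.000)
cell (4,3): code 0011 → (4.719,3.000)–(4.062,4.000)
cell (4,4): code 0001 → (4.062,4.000)–(4.000,4.053)
total: 14 segments, chained into 1 closed loop(s), length Σ = 11.258838

segments=14 loops=1 length=11.259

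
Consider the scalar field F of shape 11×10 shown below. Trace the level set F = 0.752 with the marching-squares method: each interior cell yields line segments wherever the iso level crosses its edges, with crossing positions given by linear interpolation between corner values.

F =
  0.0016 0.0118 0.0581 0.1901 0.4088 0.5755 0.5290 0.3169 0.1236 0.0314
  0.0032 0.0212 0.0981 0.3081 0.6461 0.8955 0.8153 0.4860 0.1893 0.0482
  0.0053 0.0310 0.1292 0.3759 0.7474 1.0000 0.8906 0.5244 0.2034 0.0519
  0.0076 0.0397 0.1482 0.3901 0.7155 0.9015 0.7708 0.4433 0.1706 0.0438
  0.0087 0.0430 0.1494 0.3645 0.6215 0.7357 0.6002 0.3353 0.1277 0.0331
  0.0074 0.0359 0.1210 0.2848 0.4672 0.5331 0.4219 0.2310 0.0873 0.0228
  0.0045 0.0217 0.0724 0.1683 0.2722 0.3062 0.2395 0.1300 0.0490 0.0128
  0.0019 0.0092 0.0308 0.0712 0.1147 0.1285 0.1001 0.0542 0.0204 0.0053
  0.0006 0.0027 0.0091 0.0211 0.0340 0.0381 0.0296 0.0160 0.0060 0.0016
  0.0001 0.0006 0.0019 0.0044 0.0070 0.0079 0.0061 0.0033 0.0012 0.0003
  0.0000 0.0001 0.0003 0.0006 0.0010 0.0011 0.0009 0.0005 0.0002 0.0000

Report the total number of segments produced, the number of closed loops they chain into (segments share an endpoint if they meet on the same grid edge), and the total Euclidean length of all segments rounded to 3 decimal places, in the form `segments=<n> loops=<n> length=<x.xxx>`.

cell (0,4): code 0100 → (0.552,5.000)–(1.000,4.425)
cell (0,5): code 1100 → (0.779,6.000)–(0.552,5.000)
cell (0,6): code 1000 → (1.000,6.192)–(0.779,6.000)
cell (1,4): code 0110 → (1.000,4.425)–(2.000,4.018)
cell (1,6): code 1001 → (2.000,6.378)–(1.000,6.192)
cell (2,4): code 0110 → (2.000,4.018)–(3.000,4.196)
cell (2,6): code 1001 → (3.000,6.057)–(2.000,6.378)
cell (3,4): code 0010 → (3.000,4.196)–(3.902,5.000)
cell (3,5): code 0011 → (3.902,5.000)–(3.110,6.000)
cell (3,6): code 0001 → (3.110,6.000)–(3.000,6.057)
total: 10 segments, chained into 1 closed loop(s), length Σ = 8.818119

segments=10 loops=1 length=8.818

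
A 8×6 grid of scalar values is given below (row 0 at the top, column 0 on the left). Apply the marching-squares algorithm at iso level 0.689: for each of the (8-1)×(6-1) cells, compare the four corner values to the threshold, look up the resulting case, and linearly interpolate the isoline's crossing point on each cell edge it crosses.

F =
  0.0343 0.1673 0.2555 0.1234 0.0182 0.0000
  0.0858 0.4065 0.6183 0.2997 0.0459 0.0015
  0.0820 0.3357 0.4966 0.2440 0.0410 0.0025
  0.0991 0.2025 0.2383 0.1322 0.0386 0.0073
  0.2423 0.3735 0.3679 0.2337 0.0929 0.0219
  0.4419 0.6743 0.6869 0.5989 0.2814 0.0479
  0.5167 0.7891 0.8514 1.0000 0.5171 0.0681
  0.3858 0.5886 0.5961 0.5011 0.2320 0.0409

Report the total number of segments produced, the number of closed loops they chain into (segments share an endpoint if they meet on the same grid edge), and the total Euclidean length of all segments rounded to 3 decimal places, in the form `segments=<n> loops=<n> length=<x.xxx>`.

segments=8 loops=1 length=7.509

cell (5,0): code 0100 → (5.128,1.000)–(6.000,0.633)
cell (5,1): code 1100 → (5.013,2.000)–(5.128,1.000)
cell (5,2): code 1100 → (5.225,3.000)–(5.013,2.000)
cell (5,3): code 1000 → (6.000,3.644)–(5.225,3.000)
cell (6,0): code 0010 → (6.000,0.633)–(6.499,1.000)
cell (6,1): code 0011 → (6.499,1.000)–(6.636,2.000)
cell (6,2): code 0011 → (6.636,2.000)–(6.623,3.000)
cell (6,3): code 0001 → (6.623,3.000)–(6.000,3.644)
total: 8 segments, chained into 1 closed loop(s), length Σ = 7.508612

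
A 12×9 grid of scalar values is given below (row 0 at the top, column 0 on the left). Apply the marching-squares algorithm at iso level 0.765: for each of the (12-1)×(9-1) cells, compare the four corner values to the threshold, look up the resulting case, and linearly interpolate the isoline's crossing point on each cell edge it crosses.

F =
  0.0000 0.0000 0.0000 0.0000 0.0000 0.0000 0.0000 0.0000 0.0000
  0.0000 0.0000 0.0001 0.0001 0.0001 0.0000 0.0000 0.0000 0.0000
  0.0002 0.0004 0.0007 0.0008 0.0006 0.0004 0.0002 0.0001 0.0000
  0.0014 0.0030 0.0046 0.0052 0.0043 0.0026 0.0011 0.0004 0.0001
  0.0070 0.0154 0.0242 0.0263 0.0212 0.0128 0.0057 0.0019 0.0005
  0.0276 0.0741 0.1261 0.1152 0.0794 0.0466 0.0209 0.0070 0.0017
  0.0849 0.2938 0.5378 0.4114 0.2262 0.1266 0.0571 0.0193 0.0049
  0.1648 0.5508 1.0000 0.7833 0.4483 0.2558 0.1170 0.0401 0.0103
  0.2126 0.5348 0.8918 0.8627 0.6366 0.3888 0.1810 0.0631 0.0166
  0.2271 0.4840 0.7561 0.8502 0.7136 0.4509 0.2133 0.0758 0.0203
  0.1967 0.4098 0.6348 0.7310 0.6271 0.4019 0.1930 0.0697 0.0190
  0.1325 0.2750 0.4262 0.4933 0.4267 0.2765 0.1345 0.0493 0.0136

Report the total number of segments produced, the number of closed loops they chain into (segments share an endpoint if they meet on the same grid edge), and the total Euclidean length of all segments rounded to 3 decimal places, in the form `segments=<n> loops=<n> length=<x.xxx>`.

cell (6,1): code 0100 → (6.492,2.000)–(7.000,1.477)
cell (6,2): code 1100 → (6.951,3.000)–(6.492,2.000)
cell (6,3): code 1000 → (7.000,3.055)–(6.951,3.000)
cell (7,1): code 0110 → (7.000,1.477)–(8.000,1.645)
cell (7,3): code 1001 → (8.000,3.432)–(7.000,3.055)
cell (8,1): code 0010 → (8.000,1.645)–(8.934,2.000)
cell (8,2): code 0111 → (8.934,2.000)–(9.000,2.095)
cell (8,3): code 1001 → (9.000,3.624)–(8.000,3.432)
cell (9,2): code 0010 → (9.000,2.095)–(9.715,3.000)
cell (9,3): code 0001 → (9.715,3.000)–(9.000,3.624)
total: 10 segments, chained into 1 closed loop(s), length Σ = 8.221445

segments=10 loops=1 length=8.221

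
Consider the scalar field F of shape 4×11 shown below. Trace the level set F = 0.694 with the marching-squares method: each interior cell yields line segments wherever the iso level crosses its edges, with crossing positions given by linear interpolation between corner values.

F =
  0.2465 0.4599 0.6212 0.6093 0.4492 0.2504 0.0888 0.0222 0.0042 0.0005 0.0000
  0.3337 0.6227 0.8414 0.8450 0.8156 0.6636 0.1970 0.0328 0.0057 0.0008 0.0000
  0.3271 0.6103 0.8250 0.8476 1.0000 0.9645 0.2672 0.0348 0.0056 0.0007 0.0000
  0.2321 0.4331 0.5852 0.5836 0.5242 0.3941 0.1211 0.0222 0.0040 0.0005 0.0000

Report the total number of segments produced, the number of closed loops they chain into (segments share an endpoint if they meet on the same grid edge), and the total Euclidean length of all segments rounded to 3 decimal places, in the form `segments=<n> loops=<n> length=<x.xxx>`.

cell (0,1): code 0100 → (0.331,2.000)–(1.000,1.326)
cell (0,2): code 1100 → (0.359,3.000)–(0.331,2.000)
cell (0,3): code 1100 → (0.668,4.000)–(0.359,3.000)
cell (0,4): code 1000 → (1.000,4.800)–(0.668,4.000)
cell (1,1): code 0110 → (1.000,1.326)–(2.000,1.390)
cell (1,4): code 1101 → (1.101,5.000)–(1.000,4.800)
cell (1,5): code 1000 → (2.000,5.388)–(1.101,5.000)
cell (2,1): code 0010 → (2.000,1.390)–(2.546,2.000)
cell (2,2): code 0011 → (2.546,2.000)–(2.582,3.000)
cell (2,3): code 0011 → (2.582,3.000)–(2.643,4.000)
cell (2,4): code 0011 → (2.643,4.000)–(2.474,5.000)
cell (2,5): code 0001 → (2.474,5.000)–(2.000,5.388)
total: 12 segments, chained into 1 closed loop(s), length Σ = 10.516548

segments=12 loops=1 length=10.517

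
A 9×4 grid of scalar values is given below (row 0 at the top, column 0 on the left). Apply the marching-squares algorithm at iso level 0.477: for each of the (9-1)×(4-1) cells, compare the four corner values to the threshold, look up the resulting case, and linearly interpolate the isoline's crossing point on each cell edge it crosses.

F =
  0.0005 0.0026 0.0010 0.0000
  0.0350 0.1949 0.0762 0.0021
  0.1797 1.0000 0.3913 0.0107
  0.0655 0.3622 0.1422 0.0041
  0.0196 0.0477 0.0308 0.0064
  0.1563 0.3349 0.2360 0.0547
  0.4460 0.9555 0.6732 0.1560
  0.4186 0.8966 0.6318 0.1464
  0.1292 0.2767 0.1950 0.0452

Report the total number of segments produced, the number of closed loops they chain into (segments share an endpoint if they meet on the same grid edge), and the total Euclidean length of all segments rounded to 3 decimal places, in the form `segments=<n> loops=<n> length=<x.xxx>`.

cell (1,0): code 0100 → (1.350,1.000)–(2.000,0.362)
cell (1,1): code 1000 → (2.000,1.859)–(1.350,1.000)
cell (2,0): code 0010 → (2.000,0.362)–(2.820,1.000)
cell (2,1): code 0001 → (2.820,1.000)–(2.000,1.859)
cell (5,0): code 0100 → (5.229,1.000)–(6.000,0.061)
cell (5,1): code 1100 → (5.551,2.000)–(5.229,1.000)
cell (5,2): code 1000 → (6.000,2.379)–(5.551,2.000)
cell (6,0): code 0110 → (6.000,0.061)–(7.000,0.122)
cell (6,2): code 1001 → (7.000,2.319)–(6.000,2.379)
cell (7,0): code 0010 → (7.000,0.122)–(7.677,1.000)
cell (7,1): code 0011 → (7.677,1.000)–(7.354,2.000)
cell (7,2): code 0001 → (7.354,2.000)–(7.000,2.319)
total: 12 segments, chained into 2 closed loop(s), length Σ = 11.706809

segments=12 loops=2 length=11.707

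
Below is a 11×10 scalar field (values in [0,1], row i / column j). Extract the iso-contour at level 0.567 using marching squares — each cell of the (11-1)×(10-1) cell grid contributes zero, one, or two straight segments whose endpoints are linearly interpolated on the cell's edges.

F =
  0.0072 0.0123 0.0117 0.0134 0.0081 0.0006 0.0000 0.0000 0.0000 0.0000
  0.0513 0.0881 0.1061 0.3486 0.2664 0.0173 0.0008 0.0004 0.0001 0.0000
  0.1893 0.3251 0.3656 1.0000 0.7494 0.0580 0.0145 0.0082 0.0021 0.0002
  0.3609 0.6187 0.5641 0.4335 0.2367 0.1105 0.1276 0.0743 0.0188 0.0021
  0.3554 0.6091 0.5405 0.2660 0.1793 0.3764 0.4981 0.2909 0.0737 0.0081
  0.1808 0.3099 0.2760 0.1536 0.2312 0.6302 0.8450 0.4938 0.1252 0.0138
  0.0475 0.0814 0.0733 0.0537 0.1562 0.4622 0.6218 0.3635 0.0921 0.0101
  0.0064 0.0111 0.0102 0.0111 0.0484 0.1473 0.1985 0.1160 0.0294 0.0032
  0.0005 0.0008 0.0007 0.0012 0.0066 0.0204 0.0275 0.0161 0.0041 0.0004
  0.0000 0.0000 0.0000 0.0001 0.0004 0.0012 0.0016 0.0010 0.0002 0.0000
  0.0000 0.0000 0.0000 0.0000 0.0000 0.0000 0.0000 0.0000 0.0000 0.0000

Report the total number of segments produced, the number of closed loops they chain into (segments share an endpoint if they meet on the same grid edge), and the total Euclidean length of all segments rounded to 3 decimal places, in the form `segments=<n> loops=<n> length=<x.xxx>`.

cell (1,2): code 0100 → (1.335,3.000)–(2.000,2.317)
cell (1,3): code 1100 → (1.622,4.000)–(1.335,3.000)
cell (1,4): code 1000 → (2.000,4.264)–(1.622,4.000)
cell (2,0): code 0100 → (2.824,1.000)–(3.000,0.799)
cell (2,1): code 1000 → (3.000,1.947)–(2.824,1.000)
cell (2,2): code 0010 → (2.000,2.317)–(2.764,3.000)
cell (2,3): code 0011 → (2.764,3.000)–(2.356,4.000)
cell (2,4): code 0001 → (2.356,4.000)–(2.000,4.264)
cell (3,0): code 0110 → (3.000,0.799)–(4.000,0.834)
cell (3,1): code 1001 → (4.000,1.614)–(3.000,1.947)
cell (4,0): code 0010 → (4.000,0.834)–(4.141,1.000)
cell (4,1): code 0001 → (4.141,1.000)–(4.000,1.614)
cell (4,4): code 0100 → (4.751,5.000)–(5.000,4.842)
cell (4,5): code 1100 → (4.199,6.000)–(4.751,5.000)
cell (4,6): code 1000 → (5.000,6.792)–(4.199,6.000)
cell (5,4): code 0010 → (5.000,4.842)–(5.376,5.000)
cell (5,5): code 0111 → (5.376,5.000)–(6.000,5.657)
cell (5,6): code 1001 → (6.000,6.212)–(5.000,6.792)
cell (6,5): code 0010 → (6.000,5.657)–(6.129,6.000)
cell (6,6): code 0001 → (6.129,6.000)–(6.000,6.212)
total: 20 segments, chained into 3 closed loop(s), length Σ = 14.782579

segments=20 loops=3 length=14.783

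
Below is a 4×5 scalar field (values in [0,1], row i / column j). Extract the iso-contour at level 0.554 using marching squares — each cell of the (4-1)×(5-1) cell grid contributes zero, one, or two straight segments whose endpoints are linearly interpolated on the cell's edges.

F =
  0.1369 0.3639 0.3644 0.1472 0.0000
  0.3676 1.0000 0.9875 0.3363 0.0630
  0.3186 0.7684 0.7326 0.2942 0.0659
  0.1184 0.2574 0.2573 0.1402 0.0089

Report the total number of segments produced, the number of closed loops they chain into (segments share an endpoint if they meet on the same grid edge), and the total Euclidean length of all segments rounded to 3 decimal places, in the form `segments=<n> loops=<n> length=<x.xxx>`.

cell (0,0): code 0100 → (0.299,1.000)–(1.000,0.295)
cell (0,1): code 1100 → (0.304,2.000)–(0.299,1.000)
cell (0,2): code 1000 → (1.000,2.666)–(0.304,2.000)
cell (1,0): code 0110 → (1.000,0.295)–(2.000,0.523)
cell (1,2): code 1001 → (2.000,2.407)–(1.000,2.666)
cell (2,0): code 0010 → (2.000,0.523)–(2.420,1.000)
cell (2,1): code 0011 → (2.420,1.000)–(2.376,2.000)
cell (2,2): code 0001 → (2.376,2.000)–(2.000,2.407)
total: 8 segments, chained into 1 closed loop(s), length Σ = 7.206199

segments=8 loops=1 length=7.206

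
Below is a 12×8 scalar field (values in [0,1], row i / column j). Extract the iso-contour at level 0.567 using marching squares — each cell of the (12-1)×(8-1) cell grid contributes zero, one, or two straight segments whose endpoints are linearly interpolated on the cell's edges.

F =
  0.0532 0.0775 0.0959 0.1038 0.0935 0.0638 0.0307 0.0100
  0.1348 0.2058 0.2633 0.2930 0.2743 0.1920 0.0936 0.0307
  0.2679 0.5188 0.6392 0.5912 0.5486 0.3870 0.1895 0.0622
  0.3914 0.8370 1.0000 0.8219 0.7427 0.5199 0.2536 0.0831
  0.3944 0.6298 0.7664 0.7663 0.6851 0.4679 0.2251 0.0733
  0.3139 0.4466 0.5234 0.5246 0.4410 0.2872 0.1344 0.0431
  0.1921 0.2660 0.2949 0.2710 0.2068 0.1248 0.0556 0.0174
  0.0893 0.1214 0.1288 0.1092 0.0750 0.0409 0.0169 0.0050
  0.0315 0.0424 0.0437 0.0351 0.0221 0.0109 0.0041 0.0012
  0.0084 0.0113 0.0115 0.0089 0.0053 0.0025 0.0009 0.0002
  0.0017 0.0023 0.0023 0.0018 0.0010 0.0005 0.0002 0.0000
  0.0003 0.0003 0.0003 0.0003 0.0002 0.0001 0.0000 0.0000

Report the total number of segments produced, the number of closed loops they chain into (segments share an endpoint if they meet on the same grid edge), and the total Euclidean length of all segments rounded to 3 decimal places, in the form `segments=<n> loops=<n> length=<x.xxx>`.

segments=14 loops=1 length=11.736

cell (1,1): code 0100 → (1.808,2.000)–(2.000,1.400)
cell (1,2): code 1100 → (1.919,3.000)–(1.808,2.000)
cell (1,3): code 1000 → (2.000,3.568)–(1.919,3.000)
cell (2,0): code 0100 → (2.151,1.000)–(3.000,0.394)
cell (2,1): code 1110 → (2.000,1.400)–(2.151,1.000)
cell (2,3): code 1101 → (2.095,4.000)–(2.000,3.568)
cell (2,4): code 1000 → (3.000,4.789)–(2.095,4.000)
cell (3,0): code 0110 → (3.000,0.394)–(4.000,0.733)
cell (3,4): code 1001 → (4.000,4.544)–(3.000,4.789)
cell (4,0): code 0010 → (4.000,0.733)–(4.343,1.000)
cell (4,1): code 0011 → (4.343,1.000)–(4.821,2.000)
cell (4,2): code 0011 → (4.821,2.000)–(4.825,3.000)
cell (4,3): code 0011 → (4.825,3.000)–(4.484,4.000)
cell (4,4): code 0001 → (4.484,4.000)–(4.000,4.544)
total: 14 segments, chained into 1 closed loop(s), length Σ = 11.735515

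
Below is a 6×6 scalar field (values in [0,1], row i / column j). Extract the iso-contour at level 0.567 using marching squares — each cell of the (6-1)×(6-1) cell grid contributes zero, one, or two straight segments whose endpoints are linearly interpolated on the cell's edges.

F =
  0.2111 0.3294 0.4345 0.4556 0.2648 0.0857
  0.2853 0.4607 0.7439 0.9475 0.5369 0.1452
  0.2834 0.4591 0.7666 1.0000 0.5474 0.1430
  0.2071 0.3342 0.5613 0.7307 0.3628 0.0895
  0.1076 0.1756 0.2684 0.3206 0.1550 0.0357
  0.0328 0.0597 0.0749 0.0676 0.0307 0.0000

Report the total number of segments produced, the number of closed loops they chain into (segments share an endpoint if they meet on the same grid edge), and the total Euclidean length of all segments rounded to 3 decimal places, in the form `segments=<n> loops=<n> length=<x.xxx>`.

cell (0,1): code 0100 → (0.428,2.000)–(1.000,1.375)
cell (0,2): code 1100 → (0.226,3.000)–(0.428,2.000)
cell (0,3): code 1000 → (1.000,3.927)–(0.226,3.000)
cell (1,1): code 0110 → (1.000,1.375)–(2.000,1.351)
cell (1,3): code 1001 → (2.000,3.957)–(1.000,3.927)
cell (2,1): code 0010 → (2.000,1.351)–(2.972,2.000)
cell (2,2): code 0111 → (2.972,2.000)–(3.000,2.034)
cell (2,3): code 1001 → (3.000,3.445)–(2.000,3.957)
cell (3,2): code 0010 → (3.000,2.034)–(3.399,3.000)
cell (3,3): code 0001 → (3.399,3.000)–(3.000,3.445)
total: 10 segments, chained into 1 closed loop(s), length Σ = 9.054100

segments=10 loops=1 length=9.054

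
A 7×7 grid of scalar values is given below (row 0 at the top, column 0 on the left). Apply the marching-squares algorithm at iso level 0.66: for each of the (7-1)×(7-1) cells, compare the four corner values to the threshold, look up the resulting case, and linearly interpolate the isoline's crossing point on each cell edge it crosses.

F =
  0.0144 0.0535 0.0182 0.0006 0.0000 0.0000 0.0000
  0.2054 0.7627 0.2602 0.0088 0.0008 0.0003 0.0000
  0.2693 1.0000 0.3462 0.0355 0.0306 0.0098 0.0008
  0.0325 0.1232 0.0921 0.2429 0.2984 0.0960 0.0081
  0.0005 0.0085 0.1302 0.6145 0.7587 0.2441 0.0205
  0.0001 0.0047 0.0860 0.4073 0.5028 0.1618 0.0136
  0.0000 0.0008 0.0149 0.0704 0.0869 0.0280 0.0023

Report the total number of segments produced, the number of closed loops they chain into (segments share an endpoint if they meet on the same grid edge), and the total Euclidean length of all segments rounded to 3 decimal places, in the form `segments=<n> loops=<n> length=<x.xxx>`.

cell (0,0): code 0100 → (0.855,1.000)–(1.000,0.816)
cell (0,1): code 1000 → (1.000,1.204)–(0.855,1.000)
cell (1,0): code 0110 → (1.000,0.816)–(2.000,0.535)
cell (1,1): code 1001 → (2.000,1.520)–(1.000,1.204)
cell (2,0): code 0010 → (2.000,0.535)–(2.388,1.000)
cell (2,1): code 0001 → (2.388,1.000)–(2.000,1.520)
cell (3,3): code 0100 → (3.786,4.000)–(4.000,3.316)
cell (3,4): code 1000 → (4.000,4.192)–(3.786,4.000)
cell (4,3): code 0010 → (4.000,3.316)–(4.386,4.000)
cell (4,4): code 0001 → (4.386,4.000)–(4.000,4.192)
total: 10 segments, chained into 2 closed loop(s), length Σ = 6.047997

segments=10 loops=2 length=6.048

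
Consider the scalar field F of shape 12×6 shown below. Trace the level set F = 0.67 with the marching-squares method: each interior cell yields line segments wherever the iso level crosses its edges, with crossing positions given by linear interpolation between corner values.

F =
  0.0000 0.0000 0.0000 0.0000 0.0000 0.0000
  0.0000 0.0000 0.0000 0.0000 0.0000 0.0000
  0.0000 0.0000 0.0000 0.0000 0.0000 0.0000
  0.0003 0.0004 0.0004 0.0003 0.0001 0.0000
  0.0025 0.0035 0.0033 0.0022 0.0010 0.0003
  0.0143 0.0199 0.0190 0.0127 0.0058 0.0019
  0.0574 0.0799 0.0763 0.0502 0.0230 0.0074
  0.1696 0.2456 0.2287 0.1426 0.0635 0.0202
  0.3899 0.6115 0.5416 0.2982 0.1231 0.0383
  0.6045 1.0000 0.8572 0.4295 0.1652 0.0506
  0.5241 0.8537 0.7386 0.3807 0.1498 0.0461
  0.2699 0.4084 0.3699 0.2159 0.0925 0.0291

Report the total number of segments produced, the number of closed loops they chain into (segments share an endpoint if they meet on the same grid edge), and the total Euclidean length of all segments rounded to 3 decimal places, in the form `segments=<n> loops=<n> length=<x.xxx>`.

cell (8,0): code 0100 → (8.151,1.000)–(9.000,0.166)
cell (8,1): code 1100 → (8.407,2.000)–(8.151,1.000)
cell (8,2): code 1000 → (9.000,2.438)–(8.407,2.000)
cell (9,0): code 0110 → (9.000,0.166)–(10.000,0.443)
cell (9,2): code 1001 → (10.000,2.192)–(9.000,2.438)
cell (10,0): code 0010 → (10.000,0.443)–(10.413,1.000)
cell (10,1): code 0011 → (10.413,1.000)–(10.186,2.000)
cell (10,2): code 0001 → (10.186,2.000)–(10.000,2.192)
total: 8 segments, chained into 1 closed loop(s), length Σ = 7.013496

segments=8 loops=1 length=7.013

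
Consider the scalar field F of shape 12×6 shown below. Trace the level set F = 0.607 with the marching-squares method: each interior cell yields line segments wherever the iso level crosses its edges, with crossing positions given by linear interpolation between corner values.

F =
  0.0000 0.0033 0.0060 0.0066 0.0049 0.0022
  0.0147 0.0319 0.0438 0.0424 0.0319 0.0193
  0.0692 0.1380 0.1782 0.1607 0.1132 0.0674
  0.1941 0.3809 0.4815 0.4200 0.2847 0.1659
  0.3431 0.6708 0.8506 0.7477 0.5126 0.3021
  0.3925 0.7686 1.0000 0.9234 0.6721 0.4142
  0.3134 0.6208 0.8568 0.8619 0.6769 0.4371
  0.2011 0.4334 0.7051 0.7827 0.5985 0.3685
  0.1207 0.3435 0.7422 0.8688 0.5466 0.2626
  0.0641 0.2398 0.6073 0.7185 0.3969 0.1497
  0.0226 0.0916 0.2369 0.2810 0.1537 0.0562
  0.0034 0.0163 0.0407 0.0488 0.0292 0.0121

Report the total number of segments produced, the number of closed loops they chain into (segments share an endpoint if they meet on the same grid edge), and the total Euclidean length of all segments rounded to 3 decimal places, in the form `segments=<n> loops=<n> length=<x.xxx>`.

segments=20 loops=1 length=15.343

cell (3,0): code 0100 → (3.780,1.000)–(4.000,0.805)
cell (3,1): code 1100 → (3.340,2.000)–(3.780,1.000)
cell (3,2): code 1100 → (3.571,3.000)–(3.340,2.000)
cell (3,3): code 1000 → (4.000,3.598)–(3.571,3.000)
cell (4,0): code 0110 → (4.000,0.805)–(5.000,0.570)
cell (4,3): code 1101 → (4.592,4.000)–(4.000,3.598)
cell (4,4): code 1000 → (5.000,4.252)–(4.592,4.000)
cell (5,0): code 0110 → (5.000,0.570)–(6.000,0.955)
cell (5,4): code 1001 → (6.000,4.291)–(5.000,4.252)
cell (6,0): code 0010 → (6.000,0.955)–(6.074,1.000)
cell (6,1): code 0111 → (6.074,1.000)–(7.000,1.639)
cell (6,3): code 1011 → (7.000,3.954)–(6.892,4.000)
cell (6,4): code 0001 → (6.892,4.000)–(6.000,4.291)
cell (7,1): code 0110 → (7.000,1.639)–(8.000,1.661)
cell (7,3): code 1001 → (8.000,3.813)–(7.000,3.954)
cell (8,1): code 0110 → (8.000,1.661)–(9.000,1.999)
cell (8,3): code 1001 → (9.000,3.347)–(8.000,3.813)
cell (9,1): code 0010 → (9.000,1.999)–(9.001,2.000)
cell (9,2): code 0011 → (9.001,2.000)–(9.255,3.000)
cell (9,3): code 0001 → (9.255,3.000)–(9.000,3.347)
total: 20 segments, chained into 1 closed loop(s), length Σ = 15.343369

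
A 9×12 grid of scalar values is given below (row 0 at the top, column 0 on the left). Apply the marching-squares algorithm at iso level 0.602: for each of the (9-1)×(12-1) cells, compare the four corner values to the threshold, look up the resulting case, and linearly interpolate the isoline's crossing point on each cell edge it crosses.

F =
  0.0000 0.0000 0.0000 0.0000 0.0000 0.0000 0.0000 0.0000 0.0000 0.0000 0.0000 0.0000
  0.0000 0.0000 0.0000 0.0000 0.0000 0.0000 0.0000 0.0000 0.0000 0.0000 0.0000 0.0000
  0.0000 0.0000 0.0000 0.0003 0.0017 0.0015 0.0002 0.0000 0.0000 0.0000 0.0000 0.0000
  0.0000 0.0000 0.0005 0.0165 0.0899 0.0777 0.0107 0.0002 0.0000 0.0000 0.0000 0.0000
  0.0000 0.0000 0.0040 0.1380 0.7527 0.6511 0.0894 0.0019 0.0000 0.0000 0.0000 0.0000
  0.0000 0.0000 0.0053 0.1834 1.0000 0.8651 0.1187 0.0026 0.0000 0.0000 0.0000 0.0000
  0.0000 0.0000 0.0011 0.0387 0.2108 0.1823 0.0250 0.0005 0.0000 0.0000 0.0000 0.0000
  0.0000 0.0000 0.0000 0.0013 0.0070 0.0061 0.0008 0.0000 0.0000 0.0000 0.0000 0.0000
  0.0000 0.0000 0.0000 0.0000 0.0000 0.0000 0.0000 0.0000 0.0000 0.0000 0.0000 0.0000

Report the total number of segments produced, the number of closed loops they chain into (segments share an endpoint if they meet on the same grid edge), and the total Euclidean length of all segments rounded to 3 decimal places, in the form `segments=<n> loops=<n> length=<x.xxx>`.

cell (3,3): code 0100 → (3.773,4.000)–(4.000,3.755)
cell (3,4): code 1100 → (3.914,5.000)–(3.773,4.000)
cell (3,5): code 1000 → (4.000,5.087)–(3.914,5.000)
cell (4,3): code 0110 → (4.000,3.755)–(5.000,3.513)
cell (4,5): code 1001 → (5.000,5.352)–(4.000,5.087)
cell (5,3): code 0010 → (5.000,3.513)–(5.504,4.000)
cell (5,4): code 0011 → (5.504,4.000)–(5.385,5.000)
cell (5,5): code 0001 → (5.385,5.000)–(5.000,5.352)
total: 8 segments, chained into 1 closed loop(s), length Σ = 5.760804

segments=8 loops=1 length=5.761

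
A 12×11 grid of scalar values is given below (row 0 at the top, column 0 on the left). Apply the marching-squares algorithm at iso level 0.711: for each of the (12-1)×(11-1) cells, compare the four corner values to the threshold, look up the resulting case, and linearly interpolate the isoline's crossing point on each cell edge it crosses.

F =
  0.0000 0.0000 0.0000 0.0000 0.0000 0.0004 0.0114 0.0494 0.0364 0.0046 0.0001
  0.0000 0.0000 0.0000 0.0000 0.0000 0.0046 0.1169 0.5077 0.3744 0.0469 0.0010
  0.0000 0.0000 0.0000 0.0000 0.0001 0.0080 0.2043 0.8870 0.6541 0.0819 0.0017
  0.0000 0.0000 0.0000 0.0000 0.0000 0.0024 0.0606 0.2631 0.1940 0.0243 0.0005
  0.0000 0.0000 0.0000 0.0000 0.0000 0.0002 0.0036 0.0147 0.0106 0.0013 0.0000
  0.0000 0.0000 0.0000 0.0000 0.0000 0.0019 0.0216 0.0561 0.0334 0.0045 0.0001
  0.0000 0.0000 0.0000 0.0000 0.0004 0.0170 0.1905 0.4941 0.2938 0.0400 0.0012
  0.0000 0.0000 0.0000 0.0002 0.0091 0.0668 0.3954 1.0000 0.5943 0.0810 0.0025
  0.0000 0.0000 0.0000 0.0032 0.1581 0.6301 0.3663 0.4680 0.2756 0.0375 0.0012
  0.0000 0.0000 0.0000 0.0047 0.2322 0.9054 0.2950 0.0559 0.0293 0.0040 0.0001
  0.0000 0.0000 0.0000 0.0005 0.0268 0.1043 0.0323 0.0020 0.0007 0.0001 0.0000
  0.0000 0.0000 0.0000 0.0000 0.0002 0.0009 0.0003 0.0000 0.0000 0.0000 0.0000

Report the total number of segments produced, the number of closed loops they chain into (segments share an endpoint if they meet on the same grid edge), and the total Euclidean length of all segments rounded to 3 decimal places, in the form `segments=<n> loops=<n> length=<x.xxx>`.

cell (1,6): code 0100 → (1.536,7.000)–(2.000,6.742)
cell (1,7): code 1000 → (2.000,7.756)–(1.536,7.000)
cell (2,6): code 0010 → (2.000,6.742)–(2.282,7.000)
cell (2,7): code 0001 → (2.282,7.000)–(2.000,7.756)
cell (6,6): code 0100 → (6.429,7.000)–(7.000,6.522)
cell (6,7): code 1000 → (7.000,7.712)–(6.429,7.000)
cell (7,6): code 0010 → (7.000,6.522)–(7.543,7.000)
cell (7,7): code 0001 → (7.543,7.000)–(7.000,7.712)
cell (8,4): code 0100 → (8.294,5.000)–(9.000,4.711)
cell (8,5): code 1000 → (9.000,5.318)–(8.294,5.000)
cell (9,4): code 0010 → (9.000,4.711)–(9.243,5.000)
cell (9,5): code 0001 → (9.243,5.000)–(9.000,5.318)
total: 12 segments, chained into 3 closed loop(s), length Σ = 8.198920

segments=12 loops=3 length=8.199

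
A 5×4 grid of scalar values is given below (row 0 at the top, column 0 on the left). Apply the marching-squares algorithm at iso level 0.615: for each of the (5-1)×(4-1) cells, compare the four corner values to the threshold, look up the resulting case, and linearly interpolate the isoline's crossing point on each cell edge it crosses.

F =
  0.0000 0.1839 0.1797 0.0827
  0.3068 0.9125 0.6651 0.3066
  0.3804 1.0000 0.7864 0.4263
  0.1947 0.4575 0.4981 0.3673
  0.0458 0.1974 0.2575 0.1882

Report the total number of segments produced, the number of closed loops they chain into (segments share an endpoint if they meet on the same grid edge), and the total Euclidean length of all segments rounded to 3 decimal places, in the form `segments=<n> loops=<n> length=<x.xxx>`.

cell (0,0): code 0100 → (0.592,1.000)–(1.000,0.509)
cell (0,1): code 1100 → (0.897,2.000)–(0.592,1.000)
cell (0,2): code 1000 → (1.000,2.140)–(0.897,2.000)
cell (1,0): code 0110 → (1.000,0.509)–(2.000,0.379)
cell (1,2): code 1001 → (2.000,2.476)–(1.000,2.140)
cell (2,0): code 0010 → (2.000,0.379)–(2.710,1.000)
cell (2,1): code 0011 → (2.710,1.000)–(2.595,2.000)
cell (2,2): code 0001 → (2.595,2.000)–(2.000,2.476)
total: 8 segments, chained into 1 closed loop(s), length Σ = 6.632871

segments=8 loops=1 length=6.633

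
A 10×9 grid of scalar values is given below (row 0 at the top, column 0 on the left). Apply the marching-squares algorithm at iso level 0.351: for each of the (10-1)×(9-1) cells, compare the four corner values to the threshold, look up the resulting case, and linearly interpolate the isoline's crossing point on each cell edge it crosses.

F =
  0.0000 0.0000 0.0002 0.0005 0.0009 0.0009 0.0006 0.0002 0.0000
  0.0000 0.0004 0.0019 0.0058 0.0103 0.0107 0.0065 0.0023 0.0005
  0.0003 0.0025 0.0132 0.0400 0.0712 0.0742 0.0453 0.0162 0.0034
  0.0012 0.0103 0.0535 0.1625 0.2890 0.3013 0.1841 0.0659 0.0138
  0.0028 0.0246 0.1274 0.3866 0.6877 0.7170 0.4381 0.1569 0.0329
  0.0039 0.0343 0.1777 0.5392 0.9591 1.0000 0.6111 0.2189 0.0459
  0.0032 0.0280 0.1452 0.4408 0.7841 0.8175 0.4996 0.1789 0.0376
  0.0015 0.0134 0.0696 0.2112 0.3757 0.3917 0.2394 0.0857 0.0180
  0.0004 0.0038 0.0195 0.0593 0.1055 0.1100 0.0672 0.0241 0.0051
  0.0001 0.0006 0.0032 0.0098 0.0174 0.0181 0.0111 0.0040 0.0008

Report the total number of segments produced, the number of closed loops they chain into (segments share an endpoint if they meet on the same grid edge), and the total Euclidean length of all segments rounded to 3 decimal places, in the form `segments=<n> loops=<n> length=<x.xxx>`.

segments=16 loops=1 length=12.801

cell (3,2): code 0100 → (3.841,3.000)–(4.000,2.863)
cell (3,3): code 1100 → (3.156,4.000)–(3.841,3.000)
cell (3,4): code 1100 → (3.120,5.000)–(3.156,4.000)
cell (3,5): code 1100 → (3.657,6.000)–(3.120,5.000)
cell (3,6): code 1000 → (4.000,6.310)–(3.657,6.000)
cell (4,2): code 0110 → (4.000,2.863)–(5.000,2.479)
cell (4,6): code 1001 → (5.000,6.663)–(4.000,6.310)
cell (5,2): code 0110 → (5.000,2.479)–(6.000,2.696)
cell (5,6): code 1001 → (6.000,6.463)–(5.000,6.663)
cell (6,2): code 0010 → (6.000,2.696)–(6.391,3.000)
cell (6,3): code 0111 → (6.391,3.000)–(7.000,3.850)
cell (6,5): code 1011 → (7.000,5.267)–(6.571,6.000)
cell (6,6): code 0001 → (6.571,6.000)–(6.000,6.463)
cell (7,3): code 0010 → (7.000,3.850)–(7.091,4.000)
cell (7,4): code 0011 → (7.091,4.000)–(7.144,5.000)
cell (7,5): code 0001 → (7.144,5.000)–(7.000,5.267)
total: 16 segments, chained into 1 closed loop(s), length Σ = 12.801256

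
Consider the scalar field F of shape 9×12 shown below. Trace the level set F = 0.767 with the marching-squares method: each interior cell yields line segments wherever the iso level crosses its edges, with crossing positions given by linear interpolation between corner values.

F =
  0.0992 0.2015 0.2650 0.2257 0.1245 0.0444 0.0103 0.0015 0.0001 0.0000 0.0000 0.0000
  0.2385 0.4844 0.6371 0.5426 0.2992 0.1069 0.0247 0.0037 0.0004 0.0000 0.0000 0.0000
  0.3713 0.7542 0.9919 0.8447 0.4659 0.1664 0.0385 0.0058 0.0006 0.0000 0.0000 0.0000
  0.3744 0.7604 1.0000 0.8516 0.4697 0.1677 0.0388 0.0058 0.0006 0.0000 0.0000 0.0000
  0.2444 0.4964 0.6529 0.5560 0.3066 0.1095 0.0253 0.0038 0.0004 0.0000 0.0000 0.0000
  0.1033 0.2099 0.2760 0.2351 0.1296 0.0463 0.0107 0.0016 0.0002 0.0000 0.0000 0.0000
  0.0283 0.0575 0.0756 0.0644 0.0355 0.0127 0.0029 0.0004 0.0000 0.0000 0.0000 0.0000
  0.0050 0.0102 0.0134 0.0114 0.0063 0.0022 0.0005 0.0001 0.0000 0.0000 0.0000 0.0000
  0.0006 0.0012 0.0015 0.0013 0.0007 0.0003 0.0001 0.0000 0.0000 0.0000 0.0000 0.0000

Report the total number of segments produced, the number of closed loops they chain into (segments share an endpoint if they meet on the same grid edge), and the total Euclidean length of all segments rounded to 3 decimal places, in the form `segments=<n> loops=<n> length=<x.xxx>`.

cell (1,1): code 0100 → (1.366,2.000)–(2.000,1.054)
cell (1,2): code 1100 → (1.743,3.000)–(1.366,2.000)
cell (1,3): code 1000 → (2.000,3.205)–(1.743,3.000)
cell (2,1): code 0110 → (2.000,1.054)–(3.000,1.028)
cell (2,3): code 1001 → (3.000,3.222)–(2.000,3.205)
cell (3,1): code 0010 → (3.000,1.028)–(3.671,2.000)
cell (3,2): code 0011 → (3.671,2.000)–(3.286,3.000)
cell (3,3): code 0001 → (3.286,3.000)–(3.000,3.222)
total: 8 segments, chained into 1 closed loop(s), length Σ = 7.152047

segments=8 loops=1 length=7.152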